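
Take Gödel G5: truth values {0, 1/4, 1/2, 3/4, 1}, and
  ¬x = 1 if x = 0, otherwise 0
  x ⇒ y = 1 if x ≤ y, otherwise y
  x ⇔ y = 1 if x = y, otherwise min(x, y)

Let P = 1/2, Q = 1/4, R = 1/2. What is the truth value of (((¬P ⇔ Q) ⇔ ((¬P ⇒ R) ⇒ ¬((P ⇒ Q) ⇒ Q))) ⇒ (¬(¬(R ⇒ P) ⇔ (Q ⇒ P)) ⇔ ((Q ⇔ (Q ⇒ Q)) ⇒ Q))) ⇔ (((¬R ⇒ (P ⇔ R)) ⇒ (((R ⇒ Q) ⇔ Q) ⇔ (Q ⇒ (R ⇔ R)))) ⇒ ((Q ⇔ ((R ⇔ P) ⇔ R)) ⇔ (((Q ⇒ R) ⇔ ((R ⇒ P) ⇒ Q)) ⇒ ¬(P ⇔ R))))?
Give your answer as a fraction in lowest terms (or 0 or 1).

0

¬P = ¬1/2 = 0
¬P ⇔ Q = 0 ⇔ 1/4 = 0
¬P = ¬1/2 = 0
¬P ⇒ R = 0 ⇒ 1/2 = 1
P ⇒ Q = 1/2 ⇒ 1/4 = 1/4
(P ⇒ Q) ⇒ Q = 1/4 ⇒ 1/4 = 1
¬((P ⇒ Q) ⇒ Q) = ¬1 = 0
(¬P ⇒ R) ⇒ ¬((P ⇒ Q) ⇒ Q) = 1 ⇒ 0 = 0
(¬P ⇔ Q) ⇔ ((¬P ⇒ R) ⇒ ¬((P ⇒ Q) ⇒ Q)) = 0 ⇔ 0 = 1
R ⇒ P = 1/2 ⇒ 1/2 = 1
¬(R ⇒ P) = ¬1 = 0
Q ⇒ P = 1/4 ⇒ 1/2 = 1
¬(R ⇒ P) ⇔ (Q ⇒ P) = 0 ⇔ 1 = 0
¬(¬(R ⇒ P) ⇔ (Q ⇒ P)) = ¬0 = 1
Q ⇒ Q = 1/4 ⇒ 1/4 = 1
Q ⇔ (Q ⇒ Q) = 1/4 ⇔ 1 = 1/4
(Q ⇔ (Q ⇒ Q)) ⇒ Q = 1/4 ⇒ 1/4 = 1
¬(¬(R ⇒ P) ⇔ (Q ⇒ P)) ⇔ ((Q ⇔ (Q ⇒ Q)) ⇒ Q) = 1 ⇔ 1 = 1
((¬P ⇔ Q) ⇔ ((¬P ⇒ R) ⇒ ¬((P ⇒ Q) ⇒ Q))) ⇒ (¬(¬(R ⇒ P) ⇔ (Q ⇒ P)) ⇔ ((Q ⇔ (Q ⇒ Q)) ⇒ Q)) = 1 ⇒ 1 = 1
¬R = ¬1/2 = 0
P ⇔ R = 1/2 ⇔ 1/2 = 1
¬R ⇒ (P ⇔ R) = 0 ⇒ 1 = 1
R ⇒ Q = 1/2 ⇒ 1/4 = 1/4
(R ⇒ Q) ⇔ Q = 1/4 ⇔ 1/4 = 1
R ⇔ R = 1/2 ⇔ 1/2 = 1
Q ⇒ (R ⇔ R) = 1/4 ⇒ 1 = 1
((R ⇒ Q) ⇔ Q) ⇔ (Q ⇒ (R ⇔ R)) = 1 ⇔ 1 = 1
(¬R ⇒ (P ⇔ R)) ⇒ (((R ⇒ Q) ⇔ Q) ⇔ (Q ⇒ (R ⇔ R))) = 1 ⇒ 1 = 1
R ⇔ P = 1/2 ⇔ 1/2 = 1
(R ⇔ P) ⇔ R = 1 ⇔ 1/2 = 1/2
Q ⇔ ((R ⇔ P) ⇔ R) = 1/4 ⇔ 1/2 = 1/4
Q ⇒ R = 1/4 ⇒ 1/2 = 1
R ⇒ P = 1/2 ⇒ 1/2 = 1
(R ⇒ P) ⇒ Q = 1 ⇒ 1/4 = 1/4
(Q ⇒ R) ⇔ ((R ⇒ P) ⇒ Q) = 1 ⇔ 1/4 = 1/4
P ⇔ R = 1/2 ⇔ 1/2 = 1
¬(P ⇔ R) = ¬1 = 0
((Q ⇒ R) ⇔ ((R ⇒ P) ⇒ Q)) ⇒ ¬(P ⇔ R) = 1/4 ⇒ 0 = 0
(Q ⇔ ((R ⇔ P) ⇔ R)) ⇔ (((Q ⇒ R) ⇔ ((R ⇒ P) ⇒ Q)) ⇒ ¬(P ⇔ R)) = 1/4 ⇔ 0 = 0
((¬R ⇒ (P ⇔ R)) ⇒ (((R ⇒ Q) ⇔ Q) ⇔ (Q ⇒ (R ⇔ R)))) ⇒ ((Q ⇔ ((R ⇔ P) ⇔ R)) ⇔ (((Q ⇒ R) ⇔ ((R ⇒ P) ⇒ Q)) ⇒ ¬(P ⇔ R))) = 1 ⇒ 0 = 0
(((¬P ⇔ Q) ⇔ ((¬P ⇒ R) ⇒ ¬((P ⇒ Q) ⇒ Q))) ⇒ (¬(¬(R ⇒ P) ⇔ (Q ⇒ P)) ⇔ ((Q ⇔ (Q ⇒ Q)) ⇒ Q))) ⇔ (((¬R ⇒ (P ⇔ R)) ⇒ (((R ⇒ Q) ⇔ Q) ⇔ (Q ⇒ (R ⇔ R)))) ⇒ ((Q ⇔ ((R ⇔ P) ⇔ R)) ⇔ (((Q ⇒ R) ⇔ ((R ⇒ P) ⇒ Q)) ⇒ ¬(P ⇔ R)))) = 1 ⇔ 0 = 0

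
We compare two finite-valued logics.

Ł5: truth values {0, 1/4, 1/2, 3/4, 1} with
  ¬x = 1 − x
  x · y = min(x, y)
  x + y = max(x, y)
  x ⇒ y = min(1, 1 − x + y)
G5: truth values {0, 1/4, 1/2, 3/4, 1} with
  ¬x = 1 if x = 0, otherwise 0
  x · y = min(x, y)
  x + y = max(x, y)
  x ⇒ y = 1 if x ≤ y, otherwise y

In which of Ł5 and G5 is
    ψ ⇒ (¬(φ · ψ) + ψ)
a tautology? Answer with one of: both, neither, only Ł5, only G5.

In Ł5: every assignment gives 1 — tautology.
In G5: every assignment gives 1 — tautology.

both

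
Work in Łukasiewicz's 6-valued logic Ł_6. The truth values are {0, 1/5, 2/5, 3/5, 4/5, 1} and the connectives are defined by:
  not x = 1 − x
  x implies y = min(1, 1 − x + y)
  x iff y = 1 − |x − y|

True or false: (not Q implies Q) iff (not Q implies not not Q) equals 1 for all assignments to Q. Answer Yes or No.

Yes

Q = 0 ↦ 1
Q = 1/5 ↦ 1
Q = 2/5 ↦ 1
Q = 3/5 ↦ 1
Q = 4/5 ↦ 1
Q = 1 ↦ 1
Every assignment gives a value ≥ 1.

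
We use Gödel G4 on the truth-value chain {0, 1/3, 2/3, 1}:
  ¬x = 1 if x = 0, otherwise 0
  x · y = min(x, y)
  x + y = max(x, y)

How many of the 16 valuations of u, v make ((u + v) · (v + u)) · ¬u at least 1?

1

u = 0, v = 0 ↦ 0  <
u = 0, v = 1/3 ↦ 1/3  <
u = 0, v = 2/3 ↦ 2/3  <
u = 0, v = 1 ↦ 1  ≥
u = 1/3, v = 0 ↦ 0  <
u = 1/3, v = 1/3 ↦ 0  <
u = 1/3, v = 2/3 ↦ 0  <
u = 1/3, v = 1 ↦ 0  <
u = 2/3, v = 0 ↦ 0  <
u = 2/3, v = 1/3 ↦ 0  <
u = 2/3, v = 2/3 ↦ 0  <
u = 2/3, v = 1 ↦ 0  <
u = 1, v = 0 ↦ 0  <
u = 1, v = 1/3 ↦ 0  <
u = 1, v = 2/3 ↦ 0  <
u = 1, v = 1 ↦ 0  <
So 1 of the 16 assignments meets the threshold.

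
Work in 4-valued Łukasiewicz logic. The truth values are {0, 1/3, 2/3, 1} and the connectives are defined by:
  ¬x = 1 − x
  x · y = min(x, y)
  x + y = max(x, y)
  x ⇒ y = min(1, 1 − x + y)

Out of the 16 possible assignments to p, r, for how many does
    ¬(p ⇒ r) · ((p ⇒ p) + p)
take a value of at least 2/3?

3

p = 0, r = 0 ↦ 0  <
p = 0, r = 1/3 ↦ 0  <
p = 0, r = 2/3 ↦ 0  <
p = 0, r = 1 ↦ 0  <
p = 1/3, r = 0 ↦ 1/3  <
p = 1/3, r = 1/3 ↦ 0  <
p = 1/3, r = 2/3 ↦ 0  <
p = 1/3, r = 1 ↦ 0  <
p = 2/3, r = 0 ↦ 2/3  ≥
p = 2/3, r = 1/3 ↦ 1/3  <
p = 2/3, r = 2/3 ↦ 0  <
p = 2/3, r = 1 ↦ 0  <
p = 1, r = 0 ↦ 1  ≥
p = 1, r = 1/3 ↦ 2/3  ≥
p = 1, r = 2/3 ↦ 1/3  <
p = 1, r = 1 ↦ 0  <
So 3 of the 16 assignments meet the threshold.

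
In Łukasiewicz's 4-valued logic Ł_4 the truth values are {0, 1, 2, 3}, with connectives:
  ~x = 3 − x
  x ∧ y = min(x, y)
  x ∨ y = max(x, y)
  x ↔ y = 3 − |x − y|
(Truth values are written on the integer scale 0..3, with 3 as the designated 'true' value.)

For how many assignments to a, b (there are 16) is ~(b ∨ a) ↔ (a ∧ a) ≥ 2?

a = 0, b = 0 ↦ 0  <
a = 0, b = 1 ↦ 1  <
a = 0, b = 2 ↦ 2  ≥
a = 0, b = 3 ↦ 3  ≥
a = 1, b = 0 ↦ 2  ≥
a = 1, b = 1 ↦ 2  ≥
a = 1, b = 2 ↦ 3  ≥
a = 1, b = 3 ↦ 2  ≥
a = 2, b = 0 ↦ 2  ≥
a = 2, b = 1 ↦ 2  ≥
a = 2, b = 2 ↦ 2  ≥
a = 2, b = 3 ↦ 1  <
a = 3, b = 0 ↦ 0  <
a = 3, b = 1 ↦ 0  <
a = 3, b = 2 ↦ 0  <
a = 3, b = 3 ↦ 0  <
So 9 of the 16 assignments meet the threshold.

9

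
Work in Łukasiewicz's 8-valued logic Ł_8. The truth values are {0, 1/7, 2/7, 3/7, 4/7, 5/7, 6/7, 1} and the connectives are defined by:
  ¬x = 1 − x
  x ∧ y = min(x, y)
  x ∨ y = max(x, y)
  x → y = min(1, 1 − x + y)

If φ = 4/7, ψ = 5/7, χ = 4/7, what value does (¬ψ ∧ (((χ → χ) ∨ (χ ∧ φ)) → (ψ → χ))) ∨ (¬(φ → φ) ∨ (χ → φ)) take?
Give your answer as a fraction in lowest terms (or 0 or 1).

1

¬ψ = ¬5/7 = 2/7
χ → χ = 4/7 → 4/7 = 1
χ ∧ φ = 4/7 ∧ 4/7 = 4/7
(χ → χ) ∨ (χ ∧ φ) = 1 ∨ 4/7 = 1
ψ → χ = 5/7 → 4/7 = 6/7
((χ → χ) ∨ (χ ∧ φ)) → (ψ → χ) = 1 → 6/7 = 6/7
¬ψ ∧ (((χ → χ) ∨ (χ ∧ φ)) → (ψ → χ)) = 2/7 ∧ 6/7 = 2/7
φ → φ = 4/7 → 4/7 = 1
¬(φ → φ) = ¬1 = 0
χ → φ = 4/7 → 4/7 = 1
¬(φ → φ) ∨ (χ → φ) = 0 ∨ 1 = 1
(¬ψ ∧ (((χ → χ) ∨ (χ ∧ φ)) → (ψ → χ))) ∨ (¬(φ → φ) ∨ (χ → φ)) = 2/7 ∨ 1 = 1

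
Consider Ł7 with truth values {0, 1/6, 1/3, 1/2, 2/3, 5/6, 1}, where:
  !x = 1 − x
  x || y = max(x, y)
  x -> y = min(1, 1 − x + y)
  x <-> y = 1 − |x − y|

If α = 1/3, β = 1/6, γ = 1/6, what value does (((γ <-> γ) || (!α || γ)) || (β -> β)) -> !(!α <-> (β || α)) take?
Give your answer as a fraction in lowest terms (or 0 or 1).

γ <-> γ = 1/6 <-> 1/6 = 1
!α = !1/3 = 2/3
!α || γ = 2/3 || 1/6 = 2/3
(γ <-> γ) || (!α || γ) = 1 || 2/3 = 1
β -> β = 1/6 -> 1/6 = 1
((γ <-> γ) || (!α || γ)) || (β -> β) = 1 || 1 = 1
!α = !1/3 = 2/3
β || α = 1/6 || 1/3 = 1/3
!α <-> (β || α) = 2/3 <-> 1/3 = 2/3
!(!α <-> (β || α)) = !2/3 = 1/3
(((γ <-> γ) || (!α || γ)) || (β -> β)) -> !(!α <-> (β || α)) = 1 -> 1/3 = 1/3

1/3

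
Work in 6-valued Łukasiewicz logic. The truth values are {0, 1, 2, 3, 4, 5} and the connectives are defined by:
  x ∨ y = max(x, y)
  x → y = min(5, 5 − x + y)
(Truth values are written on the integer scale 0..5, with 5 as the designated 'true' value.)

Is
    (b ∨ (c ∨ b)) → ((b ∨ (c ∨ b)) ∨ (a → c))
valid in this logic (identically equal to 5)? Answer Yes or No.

At a = 4, b = 1, c = 5, for instance:
c ∨ b = 5 ∨ 1 = 5
b ∨ (c ∨ b) = 1 ∨ 5 = 5
a → c = 4 → 5 = 5
(b ∨ (c ∨ b)) ∨ (a → c) = 5 ∨ 5 = 5
(b ∨ (c ∨ b)) → ((b ∨ (c ∨ b)) ∨ (a → c)) = 5 → 5 = 5
and checking the remaining 215 assignments likewise gives ≥ 5 in every case.

Yes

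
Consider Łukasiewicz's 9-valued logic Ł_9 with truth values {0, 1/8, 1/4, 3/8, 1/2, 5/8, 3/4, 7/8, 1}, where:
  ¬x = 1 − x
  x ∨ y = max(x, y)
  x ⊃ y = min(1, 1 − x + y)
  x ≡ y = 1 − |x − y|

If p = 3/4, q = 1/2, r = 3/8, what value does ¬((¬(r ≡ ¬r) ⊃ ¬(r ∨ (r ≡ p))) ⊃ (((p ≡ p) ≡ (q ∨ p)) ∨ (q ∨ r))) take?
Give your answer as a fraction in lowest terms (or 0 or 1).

¬r = ¬3/8 = 5/8
r ≡ ¬r = 3/8 ≡ 5/8 = 3/4
¬(r ≡ ¬r) = ¬3/4 = 1/4
r ≡ p = 3/8 ≡ 3/4 = 5/8
r ∨ (r ≡ p) = 3/8 ∨ 5/8 = 5/8
¬(r ∨ (r ≡ p)) = ¬5/8 = 3/8
¬(r ≡ ¬r) ⊃ ¬(r ∨ (r ≡ p)) = 1/4 ⊃ 3/8 = 1
p ≡ p = 3/4 ≡ 3/4 = 1
q ∨ p = 1/2 ∨ 3/4 = 3/4
(p ≡ p) ≡ (q ∨ p) = 1 ≡ 3/4 = 3/4
q ∨ r = 1/2 ∨ 3/8 = 1/2
((p ≡ p) ≡ (q ∨ p)) ∨ (q ∨ r) = 3/4 ∨ 1/2 = 3/4
(¬(r ≡ ¬r) ⊃ ¬(r ∨ (r ≡ p))) ⊃ (((p ≡ p) ≡ (q ∨ p)) ∨ (q ∨ r)) = 1 ⊃ 3/4 = 3/4
¬((¬(r ≡ ¬r) ⊃ ¬(r ∨ (r ≡ p))) ⊃ (((p ≡ p) ≡ (q ∨ p)) ∨ (q ∨ r))) = ¬3/4 = 1/4

1/4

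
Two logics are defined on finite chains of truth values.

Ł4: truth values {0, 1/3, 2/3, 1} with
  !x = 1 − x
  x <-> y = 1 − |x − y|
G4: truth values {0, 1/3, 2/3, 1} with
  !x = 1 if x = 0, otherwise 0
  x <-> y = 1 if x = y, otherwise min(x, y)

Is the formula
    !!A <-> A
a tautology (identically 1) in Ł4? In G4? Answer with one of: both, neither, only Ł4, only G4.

In Ł4: every assignment gives 1 — tautology.
In G4: at A = 1/3 the value is 1/3 — not a tautology.

only Ł4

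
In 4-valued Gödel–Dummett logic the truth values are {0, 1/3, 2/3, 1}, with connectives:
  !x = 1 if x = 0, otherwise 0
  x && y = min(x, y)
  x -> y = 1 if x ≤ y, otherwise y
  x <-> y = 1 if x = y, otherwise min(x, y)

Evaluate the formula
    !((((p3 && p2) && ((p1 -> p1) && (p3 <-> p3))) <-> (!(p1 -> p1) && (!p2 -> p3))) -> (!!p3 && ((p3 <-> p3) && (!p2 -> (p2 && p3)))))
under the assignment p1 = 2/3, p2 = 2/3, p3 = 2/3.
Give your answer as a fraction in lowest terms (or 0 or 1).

0

p3 && p2 = 2/3 && 2/3 = 2/3
p1 -> p1 = 2/3 -> 2/3 = 1
p3 <-> p3 = 2/3 <-> 2/3 = 1
(p1 -> p1) && (p3 <-> p3) = 1 && 1 = 1
(p3 && p2) && ((p1 -> p1) && (p3 <-> p3)) = 2/3 && 1 = 2/3
p1 -> p1 = 2/3 -> 2/3 = 1
!(p1 -> p1) = !1 = 0
!p2 = !2/3 = 0
!p2 -> p3 = 0 -> 2/3 = 1
!(p1 -> p1) && (!p2 -> p3) = 0 && 1 = 0
((p3 && p2) && ((p1 -> p1) && (p3 <-> p3))) <-> (!(p1 -> p1) && (!p2 -> p3)) = 2/3 <-> 0 = 0
!p3 = !2/3 = 0
!!p3 = !0 = 1
p3 <-> p3 = 2/3 <-> 2/3 = 1
!p2 = !2/3 = 0
p2 && p3 = 2/3 && 2/3 = 2/3
!p2 -> (p2 && p3) = 0 -> 2/3 = 1
(p3 <-> p3) && (!p2 -> (p2 && p3)) = 1 && 1 = 1
!!p3 && ((p3 <-> p3) && (!p2 -> (p2 && p3))) = 1 && 1 = 1
(((p3 && p2) && ((p1 -> p1) && (p3 <-> p3))) <-> (!(p1 -> p1) && (!p2 -> p3))) -> (!!p3 && ((p3 <-> p3) && (!p2 -> (p2 && p3)))) = 0 -> 1 = 1
!((((p3 && p2) && ((p1 -> p1) && (p3 <-> p3))) <-> (!(p1 -> p1) && (!p2 -> p3))) -> (!!p3 && ((p3 <-> p3) && (!p2 -> (p2 && p3))))) = !1 = 0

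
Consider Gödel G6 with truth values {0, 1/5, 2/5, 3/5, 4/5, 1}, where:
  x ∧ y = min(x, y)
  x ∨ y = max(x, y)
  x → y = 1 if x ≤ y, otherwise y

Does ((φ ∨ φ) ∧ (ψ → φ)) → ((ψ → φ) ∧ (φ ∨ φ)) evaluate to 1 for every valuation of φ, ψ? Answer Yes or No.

At φ = 1/5, ψ = 0, for instance:
φ ∨ φ = 1/5 ∨ 1/5 = 1/5
ψ → φ = 0 → 1/5 = 1
(φ ∨ φ) ∧ (ψ → φ) = 1/5 ∧ 1 = 1/5
(ψ → φ) ∧ (φ ∨ φ) = 1 ∧ 1/5 = 1/5
((φ ∨ φ) ∧ (ψ → φ)) → ((ψ → φ) ∧ (φ ∨ φ)) = 1/5 → 1/5 = 1
and checking the remaining 35 assignments likewise gives ≥ 1 in every case.

Yes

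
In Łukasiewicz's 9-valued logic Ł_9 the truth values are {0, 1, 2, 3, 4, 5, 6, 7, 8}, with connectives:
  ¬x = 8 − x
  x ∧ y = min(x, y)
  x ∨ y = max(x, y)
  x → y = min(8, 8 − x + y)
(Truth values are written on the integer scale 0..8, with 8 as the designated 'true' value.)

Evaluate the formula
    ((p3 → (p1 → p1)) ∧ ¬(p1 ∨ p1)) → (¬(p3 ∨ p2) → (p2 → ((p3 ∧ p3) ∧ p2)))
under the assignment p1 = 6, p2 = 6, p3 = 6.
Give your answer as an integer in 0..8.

p1 → p1 = 6 → 6 = 8
p3 → (p1 → p1) = 6 → 8 = 8
p1 ∨ p1 = 6 ∨ 6 = 6
¬(p1 ∨ p1) = ¬6 = 2
(p3 → (p1 → p1)) ∧ ¬(p1 ∨ p1) = 8 ∧ 2 = 2
p3 ∨ p2 = 6 ∨ 6 = 6
¬(p3 ∨ p2) = ¬6 = 2
p3 ∧ p3 = 6 ∧ 6 = 6
(p3 ∧ p3) ∧ p2 = 6 ∧ 6 = 6
p2 → ((p3 ∧ p3) ∧ p2) = 6 → 6 = 8
¬(p3 ∨ p2) → (p2 → ((p3 ∧ p3) ∧ p2)) = 2 → 8 = 8
((p3 → (p1 → p1)) ∧ ¬(p1 ∨ p1)) → (¬(p3 ∨ p2) → (p2 → ((p3 ∧ p3) ∧ p2))) = 2 → 8 = 8

8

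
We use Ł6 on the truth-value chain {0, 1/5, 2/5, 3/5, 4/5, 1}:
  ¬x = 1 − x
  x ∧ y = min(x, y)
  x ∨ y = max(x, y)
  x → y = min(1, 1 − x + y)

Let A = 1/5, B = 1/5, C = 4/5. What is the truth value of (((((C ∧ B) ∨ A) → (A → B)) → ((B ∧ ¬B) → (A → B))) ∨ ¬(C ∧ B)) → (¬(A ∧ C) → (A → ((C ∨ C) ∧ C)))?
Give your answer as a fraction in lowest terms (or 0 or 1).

1

C ∧ B = 4/5 ∧ 1/5 = 1/5
(C ∧ B) ∨ A = 1/5 ∨ 1/5 = 1/5
A → B = 1/5 → 1/5 = 1
((C ∧ B) ∨ A) → (A → B) = 1/5 → 1 = 1
¬B = ¬1/5 = 4/5
B ∧ ¬B = 1/5 ∧ 4/5 = 1/5
A → B = 1/5 → 1/5 = 1
(B ∧ ¬B) → (A → B) = 1/5 → 1 = 1
(((C ∧ B) ∨ A) → (A → B)) → ((B ∧ ¬B) → (A → B)) = 1 → 1 = 1
C ∧ B = 4/5 ∧ 1/5 = 1/5
¬(C ∧ B) = ¬1/5 = 4/5
((((C ∧ B) ∨ A) → (A → B)) → ((B ∧ ¬B) → (A → B))) ∨ ¬(C ∧ B) = 1 ∨ 4/5 = 1
A ∧ C = 1/5 ∧ 4/5 = 1/5
¬(A ∧ C) = ¬1/5 = 4/5
C ∨ C = 4/5 ∨ 4/5 = 4/5
(C ∨ C) ∧ C = 4/5 ∧ 4/5 = 4/5
A → ((C ∨ C) ∧ C) = 1/5 → 4/5 = 1
¬(A ∧ C) → (A → ((C ∨ C) ∧ C)) = 4/5 → 1 = 1
(((((C ∧ B) ∨ A) → (A → B)) → ((B ∧ ¬B) → (A → B))) ∨ ¬(C ∧ B)) → (¬(A ∧ C) → (A → ((C ∨ C) ∧ C))) = 1 → 1 = 1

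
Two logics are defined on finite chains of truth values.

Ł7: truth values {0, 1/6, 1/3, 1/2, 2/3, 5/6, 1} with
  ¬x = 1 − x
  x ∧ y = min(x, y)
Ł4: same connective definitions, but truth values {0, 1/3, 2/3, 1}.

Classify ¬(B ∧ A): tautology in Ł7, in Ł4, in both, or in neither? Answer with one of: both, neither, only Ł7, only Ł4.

neither

In Ł7: at A = 1/6, B = 1/6 the value is 5/6 — not a tautology.
In Ł4: at A = 1/3, B = 1/3 the value is 2/3 — not a tautology.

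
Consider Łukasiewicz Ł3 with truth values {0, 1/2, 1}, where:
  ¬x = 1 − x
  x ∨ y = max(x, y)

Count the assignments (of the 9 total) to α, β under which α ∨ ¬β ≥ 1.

α = 0, β = 0 ↦ 1  ≥
α = 0, β = 1/2 ↦ 1/2  <
α = 0, β = 1 ↦ 0  <
α = 1/2, β = 0 ↦ 1  ≥
α = 1/2, β = 1/2 ↦ 1/2  <
α = 1/2, β = 1 ↦ 1/2  <
α = 1, β = 0 ↦ 1  ≥
α = 1, β = 1/2 ↦ 1  ≥
α = 1, β = 1 ↦ 1  ≥
So 5 of the 9 assignments meet the threshold.

5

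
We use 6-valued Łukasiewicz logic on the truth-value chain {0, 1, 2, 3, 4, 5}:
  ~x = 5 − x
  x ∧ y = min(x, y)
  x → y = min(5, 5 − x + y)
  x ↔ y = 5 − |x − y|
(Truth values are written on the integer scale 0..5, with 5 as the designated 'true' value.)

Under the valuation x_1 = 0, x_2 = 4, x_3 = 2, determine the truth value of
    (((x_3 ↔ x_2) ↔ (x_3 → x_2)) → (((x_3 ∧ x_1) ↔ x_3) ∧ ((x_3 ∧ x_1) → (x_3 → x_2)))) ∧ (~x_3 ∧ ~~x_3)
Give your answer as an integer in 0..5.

2

x_3 ↔ x_2 = 2 ↔ 4 = 3
x_3 → x_2 = 2 → 4 = 5
(x_3 ↔ x_2) ↔ (x_3 → x_2) = 3 ↔ 5 = 3
x_3 ∧ x_1 = 2 ∧ 0 = 0
(x_3 ∧ x_1) ↔ x_3 = 0 ↔ 2 = 3
x_3 ∧ x_1 = 2 ∧ 0 = 0
x_3 → x_2 = 2 → 4 = 5
(x_3 ∧ x_1) → (x_3 → x_2) = 0 → 5 = 5
((x_3 ∧ x_1) ↔ x_3) ∧ ((x_3 ∧ x_1) → (x_3 → x_2)) = 3 ∧ 5 = 3
((x_3 ↔ x_2) ↔ (x_3 → x_2)) → (((x_3 ∧ x_1) ↔ x_3) ∧ ((x_3 ∧ x_1) → (x_3 → x_2))) = 3 → 3 = 5
~x_3 = ~2 = 3
~x_3 = ~2 = 3
~~x_3 = ~3 = 2
~x_3 ∧ ~~x_3 = 3 ∧ 2 = 2
(((x_3 ↔ x_2) ↔ (x_3 → x_2)) → (((x_3 ∧ x_1) ↔ x_3) ∧ ((x_3 ∧ x_1) → (x_3 → x_2)))) ∧ (~x_3 ∧ ~~x_3) = 5 ∧ 2 = 2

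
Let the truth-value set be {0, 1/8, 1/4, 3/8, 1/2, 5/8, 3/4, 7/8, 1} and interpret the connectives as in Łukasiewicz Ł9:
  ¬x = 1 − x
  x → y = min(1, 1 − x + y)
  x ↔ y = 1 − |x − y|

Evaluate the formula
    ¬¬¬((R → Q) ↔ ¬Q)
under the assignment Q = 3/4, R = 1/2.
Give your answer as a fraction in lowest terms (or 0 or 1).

R → Q = 1/2 → 3/4 = 1
¬Q = ¬3/4 = 1/4
(R → Q) ↔ ¬Q = 1 ↔ 1/4 = 1/4
¬((R → Q) ↔ ¬Q) = ¬1/4 = 3/4
¬¬((R → Q) ↔ ¬Q) = ¬3/4 = 1/4
¬¬¬((R → Q) ↔ ¬Q) = ¬1/4 = 3/4

3/4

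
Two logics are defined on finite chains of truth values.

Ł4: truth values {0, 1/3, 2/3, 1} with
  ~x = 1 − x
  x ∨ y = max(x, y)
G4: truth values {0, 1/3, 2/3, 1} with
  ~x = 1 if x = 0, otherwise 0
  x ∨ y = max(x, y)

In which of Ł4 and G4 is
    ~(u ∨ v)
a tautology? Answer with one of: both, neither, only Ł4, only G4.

In Ł4: at u = 0, v = 1/3 the value is 2/3 — not a tautology.
In G4: at u = 0, v = 1/3 the value is 0 — not a tautology.

neither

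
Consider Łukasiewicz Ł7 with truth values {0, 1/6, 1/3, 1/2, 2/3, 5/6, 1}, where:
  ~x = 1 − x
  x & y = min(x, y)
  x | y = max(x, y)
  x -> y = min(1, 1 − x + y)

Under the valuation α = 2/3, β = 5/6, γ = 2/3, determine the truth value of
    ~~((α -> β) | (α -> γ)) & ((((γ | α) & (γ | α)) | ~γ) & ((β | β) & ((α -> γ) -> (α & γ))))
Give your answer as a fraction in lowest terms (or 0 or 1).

α -> β = 2/3 -> 5/6 = 1
α -> γ = 2/3 -> 2/3 = 1
(α -> β) | (α -> γ) = 1 | 1 = 1
~((α -> β) | (α -> γ)) = ~1 = 0
~~((α -> β) | (α -> γ)) = ~0 = 1
γ | α = 2/3 | 2/3 = 2/3
γ | α = 2/3 | 2/3 = 2/3
(γ | α) & (γ | α) = 2/3 & 2/3 = 2/3
~γ = ~2/3 = 1/3
((γ | α) & (γ | α)) | ~γ = 2/3 | 1/3 = 2/3
β | β = 5/6 | 5/6 = 5/6
α -> γ = 2/3 -> 2/3 = 1
α & γ = 2/3 & 2/3 = 2/3
(α -> γ) -> (α & γ) = 1 -> 2/3 = 2/3
(β | β) & ((α -> γ) -> (α & γ)) = 5/6 & 2/3 = 2/3
(((γ | α) & (γ | α)) | ~γ) & ((β | β) & ((α -> γ) -> (α & γ))) = 2/3 & 2/3 = 2/3
~~((α -> β) | (α -> γ)) & ((((γ | α) & (γ | α)) | ~γ) & ((β | β) & ((α -> γ) -> (α & γ)))) = 1 & 2/3 = 2/3

2/3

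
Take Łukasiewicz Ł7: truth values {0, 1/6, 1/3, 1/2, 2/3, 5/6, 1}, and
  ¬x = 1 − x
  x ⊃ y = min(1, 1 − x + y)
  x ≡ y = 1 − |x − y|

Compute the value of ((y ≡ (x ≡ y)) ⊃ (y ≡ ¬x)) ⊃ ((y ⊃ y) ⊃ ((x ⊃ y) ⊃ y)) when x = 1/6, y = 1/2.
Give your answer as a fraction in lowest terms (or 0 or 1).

2/3

x ≡ y = 1/6 ≡ 1/2 = 2/3
y ≡ (x ≡ y) = 1/2 ≡ 2/3 = 5/6
¬x = ¬1/6 = 5/6
y ≡ ¬x = 1/2 ≡ 5/6 = 2/3
(y ≡ (x ≡ y)) ⊃ (y ≡ ¬x) = 5/6 ⊃ 2/3 = 5/6
y ⊃ y = 1/2 ⊃ 1/2 = 1
x ⊃ y = 1/6 ⊃ 1/2 = 1
(x ⊃ y) ⊃ y = 1 ⊃ 1/2 = 1/2
(y ⊃ y) ⊃ ((x ⊃ y) ⊃ y) = 1 ⊃ 1/2 = 1/2
((y ≡ (x ≡ y)) ⊃ (y ≡ ¬x)) ⊃ ((y ⊃ y) ⊃ ((x ⊃ y) ⊃ y)) = 5/6 ⊃ 1/2 = 2/3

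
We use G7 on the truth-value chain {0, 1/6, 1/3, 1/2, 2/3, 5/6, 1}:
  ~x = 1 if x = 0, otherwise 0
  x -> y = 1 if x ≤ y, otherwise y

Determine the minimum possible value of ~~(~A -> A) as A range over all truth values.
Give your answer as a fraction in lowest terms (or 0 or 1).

0

Take A = 0:
~A = ~0 = 1
~A -> A = 1 -> 0 = 0
~(~A -> A) = ~0 = 1
~~(~A -> A) = ~1 = 0
No assignment yields a value below 0, so this is the minimum.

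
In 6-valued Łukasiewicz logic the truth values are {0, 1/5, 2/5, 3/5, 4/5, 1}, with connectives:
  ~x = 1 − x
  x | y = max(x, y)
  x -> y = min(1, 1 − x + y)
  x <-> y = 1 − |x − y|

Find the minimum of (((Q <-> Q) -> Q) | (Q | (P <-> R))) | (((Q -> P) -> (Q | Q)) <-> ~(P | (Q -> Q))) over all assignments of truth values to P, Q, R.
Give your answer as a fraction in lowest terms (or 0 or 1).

2/5

Take P = 0, Q = 2/5, R = 3/5:
Q <-> Q = 2/5 <-> 2/5 = 1
(Q <-> Q) -> Q = 1 -> 2/5 = 2/5
P <-> R = 0 <-> 3/5 = 2/5
Q | (P <-> R) = 2/5 | 2/5 = 2/5
((Q <-> Q) -> Q) | (Q | (P <-> R)) = 2/5 | 2/5 = 2/5
Q -> P = 2/5 -> 0 = 3/5
Q | Q = 2/5 | 2/5 = 2/5
(Q -> P) -> (Q | Q) = 3/5 -> 2/5 = 4/5
Q -> Q = 2/5 -> 2/5 = 1
P | (Q -> Q) = 0 | 1 = 1
~(P | (Q -> Q)) = ~1 = 0
((Q -> P) -> (Q | Q)) <-> ~(P | (Q -> Q)) = 4/5 <-> 0 = 1/5
(((Q <-> Q) -> Q) | (Q | (P <-> R))) | (((Q -> P) -> (Q | Q)) <-> ~(P | (Q -> Q))) = 2/5 | 1/5 = 2/5
No assignment yields a value below 2/5, so this is the minimum.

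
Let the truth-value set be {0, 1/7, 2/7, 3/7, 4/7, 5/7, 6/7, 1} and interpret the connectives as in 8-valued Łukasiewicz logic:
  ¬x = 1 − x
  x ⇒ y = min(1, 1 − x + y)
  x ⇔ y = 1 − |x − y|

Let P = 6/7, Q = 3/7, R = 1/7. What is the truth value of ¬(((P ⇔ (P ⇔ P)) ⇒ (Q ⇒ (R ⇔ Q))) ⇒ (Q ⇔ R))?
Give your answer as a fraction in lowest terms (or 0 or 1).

2/7

P ⇔ P = 6/7 ⇔ 6/7 = 1
P ⇔ (P ⇔ P) = 6/7 ⇔ 1 = 6/7
R ⇔ Q = 1/7 ⇔ 3/7 = 5/7
Q ⇒ (R ⇔ Q) = 3/7 ⇒ 5/7 = 1
(P ⇔ (P ⇔ P)) ⇒ (Q ⇒ (R ⇔ Q)) = 6/7 ⇒ 1 = 1
Q ⇔ R = 3/7 ⇔ 1/7 = 5/7
((P ⇔ (P ⇔ P)) ⇒ (Q ⇒ (R ⇔ Q))) ⇒ (Q ⇔ R) = 1 ⇒ 5/7 = 5/7
¬(((P ⇔ (P ⇔ P)) ⇒ (Q ⇒ (R ⇔ Q))) ⇒ (Q ⇔ R)) = ¬5/7 = 2/7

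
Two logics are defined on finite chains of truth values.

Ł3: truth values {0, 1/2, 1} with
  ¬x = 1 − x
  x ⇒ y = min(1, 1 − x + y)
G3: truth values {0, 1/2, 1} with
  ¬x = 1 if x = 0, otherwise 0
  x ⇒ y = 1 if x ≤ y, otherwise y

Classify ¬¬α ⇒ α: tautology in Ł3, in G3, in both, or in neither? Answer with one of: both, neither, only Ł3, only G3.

In Ł3: every assignment gives 1 — tautology.
In G3: at α = 1/2 the value is 1/2 — not a tautology.

only Ł3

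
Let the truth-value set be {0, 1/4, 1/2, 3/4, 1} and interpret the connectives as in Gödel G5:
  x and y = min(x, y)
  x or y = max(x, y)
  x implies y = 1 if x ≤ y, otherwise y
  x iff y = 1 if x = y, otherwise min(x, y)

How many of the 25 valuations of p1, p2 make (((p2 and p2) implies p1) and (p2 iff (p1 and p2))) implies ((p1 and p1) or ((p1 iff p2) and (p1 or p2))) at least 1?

15

value 1: 15 assignments (counts)
value 3/4: 4 assignments
value 1/2: 3 assignments
value 1/4: 2 assignments
value 0: 1 assignment
So 15 of the 25 assignments meet the threshold.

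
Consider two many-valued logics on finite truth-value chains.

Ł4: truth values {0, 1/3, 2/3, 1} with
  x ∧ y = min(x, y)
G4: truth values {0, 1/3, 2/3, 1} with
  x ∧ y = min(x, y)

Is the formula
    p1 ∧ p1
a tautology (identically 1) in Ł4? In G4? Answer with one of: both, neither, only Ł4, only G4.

neither

In Ł4: at p1 = 0 the value is 0 — not a tautology.
In G4: at p1 = 0 the value is 0 — not a tautology.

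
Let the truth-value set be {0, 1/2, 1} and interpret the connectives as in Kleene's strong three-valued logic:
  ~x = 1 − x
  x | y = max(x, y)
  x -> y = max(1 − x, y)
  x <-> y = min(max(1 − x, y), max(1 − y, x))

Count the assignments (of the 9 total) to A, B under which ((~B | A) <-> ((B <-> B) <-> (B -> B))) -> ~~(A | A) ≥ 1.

4

A = 0, B = 0 ↦ 0  <
A = 0, B = 1/2 ↦ 1/2  <
A = 0, B = 1 ↦ 1  ≥
A = 1/2, B = 0 ↦ 1/2  <
A = 1/2, B = 1/2 ↦ 1/2  <
A = 1/2, B = 1 ↦ 1/2  <
A = 1, B = 0 ↦ 1  ≥
A = 1, B = 1/2 ↦ 1  ≥
A = 1, B = 1 ↦ 1  ≥
So 4 of the 9 assignments meet the threshold.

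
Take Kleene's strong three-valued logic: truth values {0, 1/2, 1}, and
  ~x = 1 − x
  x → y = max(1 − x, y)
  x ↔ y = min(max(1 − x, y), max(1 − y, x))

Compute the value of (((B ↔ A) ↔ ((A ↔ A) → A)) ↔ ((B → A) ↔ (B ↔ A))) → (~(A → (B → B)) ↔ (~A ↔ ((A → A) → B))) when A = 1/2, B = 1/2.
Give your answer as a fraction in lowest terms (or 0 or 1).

B ↔ A = 1/2 ↔ 1/2 = 1/2
A ↔ A = 1/2 ↔ 1/2 = 1/2
(A ↔ A) → A = 1/2 → 1/2 = 1/2
(B ↔ A) ↔ ((A ↔ A) → A) = 1/2 ↔ 1/2 = 1/2
B → A = 1/2 → 1/2 = 1/2
B ↔ A = 1/2 ↔ 1/2 = 1/2
(B → A) ↔ (B ↔ A) = 1/2 ↔ 1/2 = 1/2
((B ↔ A) ↔ ((A ↔ A) → A)) ↔ ((B → A) ↔ (B ↔ A)) = 1/2 ↔ 1/2 = 1/2
B → B = 1/2 → 1/2 = 1/2
A → (B → B) = 1/2 → 1/2 = 1/2
~(A → (B → B)) = ~1/2 = 1/2
~A = ~1/2 = 1/2
A → A = 1/2 → 1/2 = 1/2
(A → A) → B = 1/2 → 1/2 = 1/2
~A ↔ ((A → A) → B) = 1/2 ↔ 1/2 = 1/2
~(A → (B → B)) ↔ (~A ↔ ((A → A) → B)) = 1/2 ↔ 1/2 = 1/2
(((B ↔ A) ↔ ((A ↔ A) → A)) ↔ ((B → A) ↔ (B ↔ A))) → (~(A → (B → B)) ↔ (~A ↔ ((A → A) → B))) = 1/2 → 1/2 = 1/2

1/2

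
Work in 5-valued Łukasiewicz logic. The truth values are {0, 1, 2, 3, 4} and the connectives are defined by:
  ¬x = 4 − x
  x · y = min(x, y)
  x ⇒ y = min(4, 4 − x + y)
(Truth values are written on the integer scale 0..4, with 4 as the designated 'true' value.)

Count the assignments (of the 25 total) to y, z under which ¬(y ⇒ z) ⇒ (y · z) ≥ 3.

value 4: 19 assignments (counts)
value 3: 2 assignments (counts)
value 2: 2 assignments
value 1: 1 assignment
value 0: 1 assignment
So 21 of the 25 assignments meet the threshold.

21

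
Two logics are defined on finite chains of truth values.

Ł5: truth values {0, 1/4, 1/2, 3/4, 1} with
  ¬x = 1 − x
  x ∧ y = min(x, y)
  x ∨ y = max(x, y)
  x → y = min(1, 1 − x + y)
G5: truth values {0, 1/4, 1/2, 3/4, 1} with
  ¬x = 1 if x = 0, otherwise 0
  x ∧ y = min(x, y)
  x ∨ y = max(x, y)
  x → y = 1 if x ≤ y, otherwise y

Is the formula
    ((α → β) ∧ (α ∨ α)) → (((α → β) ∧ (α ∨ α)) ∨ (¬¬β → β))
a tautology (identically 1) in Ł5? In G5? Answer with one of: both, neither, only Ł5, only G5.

both

In Ł5: every assignment gives 1 — tautology.
In G5: every assignment gives 1 — tautology.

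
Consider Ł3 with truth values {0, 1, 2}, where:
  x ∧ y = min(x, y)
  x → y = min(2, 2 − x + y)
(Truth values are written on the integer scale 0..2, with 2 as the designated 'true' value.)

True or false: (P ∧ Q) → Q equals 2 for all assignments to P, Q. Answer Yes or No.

Yes

P = 0, Q = 0 ↦ 2
P = 0, Q = 1 ↦ 2
P = 0, Q = 2 ↦ 2
P = 1, Q = 0 ↦ 2
P = 1, Q = 1 ↦ 2
P = 1, Q = 2 ↦ 2
P = 2, Q = 0 ↦ 2
P = 2, Q = 1 ↦ 2
P = 2, Q = 2 ↦ 2
Every assignment gives a value ≥ 2.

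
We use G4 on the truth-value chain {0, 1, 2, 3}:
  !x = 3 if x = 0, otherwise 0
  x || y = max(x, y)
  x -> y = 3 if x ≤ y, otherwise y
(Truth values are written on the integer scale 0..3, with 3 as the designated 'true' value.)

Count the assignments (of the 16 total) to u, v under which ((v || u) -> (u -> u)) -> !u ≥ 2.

4

u = 0, v = 0 ↦ 3  ≥
u = 0, v = 1 ↦ 3  ≥
u = 0, v = 2 ↦ 3  ≥
u = 0, v = 3 ↦ 3  ≥
u = 1, v = 0 ↦ 0  <
u = 1, v = 1 ↦ 0  <
u = 1, v = 2 ↦ 0  <
u = 1, v = 3 ↦ 0  <
u = 2, v = 0 ↦ 0  <
u = 2, v = 1 ↦ 0  <
u = 2, v = 2 ↦ 0  <
u = 2, v = 3 ↦ 0  <
u = 3, v = 0 ↦ 0  <
u = 3, v = 1 ↦ 0  <
u = 3, v = 2 ↦ 0  <
u = 3, v = 3 ↦ 0  <
So 4 of the 16 assignments meet the threshold.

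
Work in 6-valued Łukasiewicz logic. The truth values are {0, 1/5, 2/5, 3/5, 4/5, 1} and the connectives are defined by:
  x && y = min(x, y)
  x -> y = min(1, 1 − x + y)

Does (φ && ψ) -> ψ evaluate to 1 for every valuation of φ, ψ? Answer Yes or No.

At φ = 1/5, ψ = 0, for instance:
φ && ψ = 1/5 && 0 = 0
(φ && ψ) -> ψ = 0 -> 0 = 1
and checking the remaining 35 assignments likewise gives ≥ 1 in every case.

Yes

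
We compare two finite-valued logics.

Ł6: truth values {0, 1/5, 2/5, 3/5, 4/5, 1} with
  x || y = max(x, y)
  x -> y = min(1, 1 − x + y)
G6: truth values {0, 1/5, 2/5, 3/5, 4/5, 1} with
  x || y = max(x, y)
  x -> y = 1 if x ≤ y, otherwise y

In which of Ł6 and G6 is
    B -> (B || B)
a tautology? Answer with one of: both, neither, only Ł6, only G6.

In Ł6: every assignment gives 1 — tautology.
In G6: every assignment gives 1 — tautology.

both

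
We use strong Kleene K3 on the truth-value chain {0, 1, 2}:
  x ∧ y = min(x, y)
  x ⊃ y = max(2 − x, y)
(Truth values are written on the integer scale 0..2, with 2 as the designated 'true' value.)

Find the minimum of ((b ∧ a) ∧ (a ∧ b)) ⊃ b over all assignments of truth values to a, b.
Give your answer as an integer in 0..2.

1

Take a = 1, b = 1:
b ∧ a = 1 ∧ 1 = 1
a ∧ b = 1 ∧ 1 = 1
(b ∧ a) ∧ (a ∧ b) = 1 ∧ 1 = 1
((b ∧ a) ∧ (a ∧ b)) ⊃ b = 1 ⊃ 1 = 1
No assignment yields a value below 1, so this is the minimum.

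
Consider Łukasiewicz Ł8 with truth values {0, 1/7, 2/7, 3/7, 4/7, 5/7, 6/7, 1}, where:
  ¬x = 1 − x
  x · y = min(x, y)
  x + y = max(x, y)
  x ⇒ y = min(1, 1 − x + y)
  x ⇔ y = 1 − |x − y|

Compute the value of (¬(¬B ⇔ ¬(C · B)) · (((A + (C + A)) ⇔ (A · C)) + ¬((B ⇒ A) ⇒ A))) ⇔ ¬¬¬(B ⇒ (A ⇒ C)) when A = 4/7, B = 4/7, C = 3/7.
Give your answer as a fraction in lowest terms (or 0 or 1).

¬B = ¬4/7 = 3/7
C · B = 3/7 · 4/7 = 3/7
¬(C · B) = ¬3/7 = 4/7
¬B ⇔ ¬(C · B) = 3/7 ⇔ 4/7 = 6/7
¬(¬B ⇔ ¬(C · B)) = ¬6/7 = 1/7
C + A = 3/7 + 4/7 = 4/7
A + (C + A) = 4/7 + 4/7 = 4/7
A · C = 4/7 · 3/7 = 3/7
(A + (C + A)) ⇔ (A · C) = 4/7 ⇔ 3/7 = 6/7
B ⇒ A = 4/7 ⇒ 4/7 = 1
(B ⇒ A) ⇒ A = 1 ⇒ 4/7 = 4/7
¬((B ⇒ A) ⇒ A) = ¬4/7 = 3/7
((A + (C + A)) ⇔ (A · C)) + ¬((B ⇒ A) ⇒ A) = 6/7 + 3/7 = 6/7
¬(¬B ⇔ ¬(C · B)) · (((A + (C + A)) ⇔ (A · C)) + ¬((B ⇒ A) ⇒ A)) = 1/7 · 6/7 = 1/7
A ⇒ C = 4/7 ⇒ 3/7 = 6/7
B ⇒ (A ⇒ C) = 4/7 ⇒ 6/7 = 1
¬(B ⇒ (A ⇒ C)) = ¬1 = 0
¬¬(B ⇒ (A ⇒ C)) = ¬0 = 1
¬¬¬(B ⇒ (A ⇒ C)) = ¬1 = 0
(¬(¬B ⇔ ¬(C · B)) · (((A + (C + A)) ⇔ (A · C)) + ¬((B ⇒ A) ⇒ A))) ⇔ ¬¬¬(B ⇒ (A ⇒ C)) = 1/7 ⇔ 0 = 6/7

6/7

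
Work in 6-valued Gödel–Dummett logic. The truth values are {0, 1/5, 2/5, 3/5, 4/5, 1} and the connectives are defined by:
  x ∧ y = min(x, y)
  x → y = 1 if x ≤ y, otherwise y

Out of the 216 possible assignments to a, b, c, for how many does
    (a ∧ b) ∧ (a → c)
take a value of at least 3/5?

value 1: 1 assignment (counts)
value 4/5: 7 assignments (counts)
value 3/5: 19 assignments (counts)
value 2/5: 37 assignments
value 1/5: 61 assignments
value 0: 91 assignments
So 27 of the 216 assignments meet the threshold.

27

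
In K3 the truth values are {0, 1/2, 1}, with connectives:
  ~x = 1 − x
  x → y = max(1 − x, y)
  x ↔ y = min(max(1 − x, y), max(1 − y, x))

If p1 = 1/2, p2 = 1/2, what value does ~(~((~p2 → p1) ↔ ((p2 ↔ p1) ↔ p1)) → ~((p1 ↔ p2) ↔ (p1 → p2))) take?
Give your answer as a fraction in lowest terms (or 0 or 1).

1/2

~p2 = ~1/2 = 1/2
~p2 → p1 = 1/2 → 1/2 = 1/2
p2 ↔ p1 = 1/2 ↔ 1/2 = 1/2
(p2 ↔ p1) ↔ p1 = 1/2 ↔ 1/2 = 1/2
(~p2 → p1) ↔ ((p2 ↔ p1) ↔ p1) = 1/2 ↔ 1/2 = 1/2
~((~p2 → p1) ↔ ((p2 ↔ p1) ↔ p1)) = ~1/2 = 1/2
p1 ↔ p2 = 1/2 ↔ 1/2 = 1/2
p1 → p2 = 1/2 → 1/2 = 1/2
(p1 ↔ p2) ↔ (p1 → p2) = 1/2 ↔ 1/2 = 1/2
~((p1 ↔ p2) ↔ (p1 → p2)) = ~1/2 = 1/2
~((~p2 → p1) ↔ ((p2 ↔ p1) ↔ p1)) → ~((p1 ↔ p2) ↔ (p1 → p2)) = 1/2 → 1/2 = 1/2
~(~((~p2 → p1) ↔ ((p2 ↔ p1) ↔ p1)) → ~((p1 ↔ p2) ↔ (p1 → p2))) = ~1/2 = 1/2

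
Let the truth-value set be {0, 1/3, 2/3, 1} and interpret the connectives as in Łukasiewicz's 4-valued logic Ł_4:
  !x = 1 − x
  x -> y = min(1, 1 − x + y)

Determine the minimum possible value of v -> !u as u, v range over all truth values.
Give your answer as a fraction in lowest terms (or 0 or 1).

0

Take u = 1, v = 1:
!u = !1 = 0
v -> !u = 1 -> 0 = 0
No assignment yields a value below 0, so this is the minimum.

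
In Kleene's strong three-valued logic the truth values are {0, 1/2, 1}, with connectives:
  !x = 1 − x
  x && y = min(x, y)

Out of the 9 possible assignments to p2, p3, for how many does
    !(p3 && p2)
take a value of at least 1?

5

p2 = 0, p3 = 0 ↦ 1  ≥
p2 = 0, p3 = 1/2 ↦ 1  ≥
p2 = 0, p3 = 1 ↦ 1  ≥
p2 = 1/2, p3 = 0 ↦ 1  ≥
p2 = 1/2, p3 = 1/2 ↦ 1/2  <
p2 = 1/2, p3 = 1 ↦ 1/2  <
p2 = 1, p3 = 0 ↦ 1  ≥
p2 = 1, p3 = 1/2 ↦ 1/2  <
p2 = 1, p3 = 1 ↦ 0  <
So 5 of the 9 assignments meet the threshold.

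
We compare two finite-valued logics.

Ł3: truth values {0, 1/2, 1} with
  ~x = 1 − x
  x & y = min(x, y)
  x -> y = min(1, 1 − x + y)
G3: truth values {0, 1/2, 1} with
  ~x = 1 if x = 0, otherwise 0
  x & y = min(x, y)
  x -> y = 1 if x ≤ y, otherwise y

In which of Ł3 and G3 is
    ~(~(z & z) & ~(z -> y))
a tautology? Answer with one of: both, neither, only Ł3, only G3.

In Ł3: at y = 0, z = 1/2 the value is 1/2 — not a tautology.
In G3: every assignment gives 1 — tautology.

only G3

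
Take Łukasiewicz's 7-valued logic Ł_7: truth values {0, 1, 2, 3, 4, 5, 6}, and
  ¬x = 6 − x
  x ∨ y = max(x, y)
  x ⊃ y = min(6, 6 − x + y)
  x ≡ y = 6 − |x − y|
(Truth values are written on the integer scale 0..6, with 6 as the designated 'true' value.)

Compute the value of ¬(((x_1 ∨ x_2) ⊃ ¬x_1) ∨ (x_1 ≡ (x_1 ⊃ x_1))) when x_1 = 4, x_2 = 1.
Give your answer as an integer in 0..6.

2

x_1 ∨ x_2 = 4 ∨ 1 = 4
¬x_1 = ¬4 = 2
(x_1 ∨ x_2) ⊃ ¬x_1 = 4 ⊃ 2 = 4
x_1 ⊃ x_1 = 4 ⊃ 4 = 6
x_1 ≡ (x_1 ⊃ x_1) = 4 ≡ 6 = 4
((x_1 ∨ x_2) ⊃ ¬x_1) ∨ (x_1 ≡ (x_1 ⊃ x_1)) = 4 ∨ 4 = 4
¬(((x_1 ∨ x_2) ⊃ ¬x_1) ∨ (x_1 ≡ (x_1 ⊃ x_1))) = ¬4 = 2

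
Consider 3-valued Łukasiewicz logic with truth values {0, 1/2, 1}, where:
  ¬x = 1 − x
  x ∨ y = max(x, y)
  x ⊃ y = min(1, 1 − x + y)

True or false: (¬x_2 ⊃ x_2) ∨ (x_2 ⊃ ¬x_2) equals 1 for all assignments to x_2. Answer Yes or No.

Yes

x_2 = 0 ↦ 1
x_2 = 1/2 ↦ 1
x_2 = 1 ↦ 1
Every assignment gives a value ≥ 1.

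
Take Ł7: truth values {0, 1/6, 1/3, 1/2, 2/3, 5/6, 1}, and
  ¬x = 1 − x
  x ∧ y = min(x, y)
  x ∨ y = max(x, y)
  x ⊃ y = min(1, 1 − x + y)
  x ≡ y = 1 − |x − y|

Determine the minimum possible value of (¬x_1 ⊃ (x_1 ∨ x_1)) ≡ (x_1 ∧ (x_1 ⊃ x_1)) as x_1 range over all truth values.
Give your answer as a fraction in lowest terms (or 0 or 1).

Take x_1 = 1/2:
¬x_1 = ¬1/2 = 1/2
x_1 ∨ x_1 = 1/2 ∨ 1/2 = 1/2
¬x_1 ⊃ (x_1 ∨ x_1) = 1/2 ⊃ 1/2 = 1
x_1 ⊃ x_1 = 1/2 ⊃ 1/2 = 1
x_1 ∧ (x_1 ⊃ x_1) = 1/2 ∧ 1 = 1/2
(¬x_1 ⊃ (x_1 ∨ x_1)) ≡ (x_1 ∧ (x_1 ⊃ x_1)) = 1 ≡ 1/2 = 1/2
No assignment yields a value below 1/2, so this is the minimum.

1/2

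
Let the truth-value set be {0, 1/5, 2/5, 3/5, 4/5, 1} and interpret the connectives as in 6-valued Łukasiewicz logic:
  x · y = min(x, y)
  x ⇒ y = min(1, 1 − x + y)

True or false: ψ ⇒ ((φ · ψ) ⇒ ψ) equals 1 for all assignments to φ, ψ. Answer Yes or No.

At φ = 2/5, ψ = 3/5, for instance:
φ · ψ = 2/5 · 3/5 = 2/5
(φ · ψ) ⇒ ψ = 2/5 ⇒ 3/5 = 1
ψ ⇒ ((φ · ψ) ⇒ ψ) = 3/5 ⇒ 1 = 1
and checking the remaining 35 assignments likewise gives ≥ 1 in every case.

Yes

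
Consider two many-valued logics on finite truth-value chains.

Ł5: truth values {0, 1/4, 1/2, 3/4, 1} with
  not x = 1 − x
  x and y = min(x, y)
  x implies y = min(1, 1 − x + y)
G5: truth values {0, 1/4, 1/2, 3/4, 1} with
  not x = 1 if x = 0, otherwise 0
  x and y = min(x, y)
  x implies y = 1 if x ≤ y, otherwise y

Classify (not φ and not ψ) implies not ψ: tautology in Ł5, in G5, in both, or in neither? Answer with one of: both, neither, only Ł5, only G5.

In Ł5: every assignment gives 1 — tautology.
In G5: every assignment gives 1 — tautology.

both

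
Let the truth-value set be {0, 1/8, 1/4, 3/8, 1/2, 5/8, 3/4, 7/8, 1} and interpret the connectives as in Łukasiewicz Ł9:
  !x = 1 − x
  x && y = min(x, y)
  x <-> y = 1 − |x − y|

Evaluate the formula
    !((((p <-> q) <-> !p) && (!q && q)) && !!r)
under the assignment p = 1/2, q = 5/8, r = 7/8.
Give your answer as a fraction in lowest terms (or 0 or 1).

5/8

p <-> q = 1/2 <-> 5/8 = 7/8
!p = !1/2 = 1/2
(p <-> q) <-> !p = 7/8 <-> 1/2 = 5/8
!q = !5/8 = 3/8
!q && q = 3/8 && 5/8 = 3/8
((p <-> q) <-> !p) && (!q && q) = 5/8 && 3/8 = 3/8
!r = !7/8 = 1/8
!!r = !1/8 = 7/8
(((p <-> q) <-> !p) && (!q && q)) && !!r = 3/8 && 7/8 = 3/8
!((((p <-> q) <-> !p) && (!q && q)) && !!r) = !3/8 = 5/8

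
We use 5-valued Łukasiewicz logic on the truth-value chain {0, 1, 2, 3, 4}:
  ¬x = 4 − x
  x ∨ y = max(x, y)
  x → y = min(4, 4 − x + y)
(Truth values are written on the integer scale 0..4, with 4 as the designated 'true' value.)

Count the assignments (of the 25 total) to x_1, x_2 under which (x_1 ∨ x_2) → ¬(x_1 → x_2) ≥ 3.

value 4: 5 assignments (counts)
value 3: 5 assignments (counts)
value 2: 5 assignments
value 1: 5 assignments
value 0: 5 assignments
So 10 of the 25 assignments meet the threshold.

10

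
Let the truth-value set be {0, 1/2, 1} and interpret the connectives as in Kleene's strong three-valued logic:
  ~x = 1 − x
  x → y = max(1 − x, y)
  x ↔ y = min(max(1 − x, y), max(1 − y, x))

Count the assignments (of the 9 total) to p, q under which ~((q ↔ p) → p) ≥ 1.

1

p = 0, q = 0 ↦ 1  ≥
p = 0, q = 1/2 ↦ 1/2  <
p = 0, q = 1 ↦ 0  <
p = 1/2, q = 0 ↦ 1/2  <
p = 1/2, q = 1/2 ↦ 1/2  <
p = 1/2, q = 1 ↦ 1/2  <
p = 1, q = 0 ↦ 0  <
p = 1, q = 1/2 ↦ 0  <
p = 1, q = 1 ↦ 0  <
So 1 of the 9 assignments meets the threshold.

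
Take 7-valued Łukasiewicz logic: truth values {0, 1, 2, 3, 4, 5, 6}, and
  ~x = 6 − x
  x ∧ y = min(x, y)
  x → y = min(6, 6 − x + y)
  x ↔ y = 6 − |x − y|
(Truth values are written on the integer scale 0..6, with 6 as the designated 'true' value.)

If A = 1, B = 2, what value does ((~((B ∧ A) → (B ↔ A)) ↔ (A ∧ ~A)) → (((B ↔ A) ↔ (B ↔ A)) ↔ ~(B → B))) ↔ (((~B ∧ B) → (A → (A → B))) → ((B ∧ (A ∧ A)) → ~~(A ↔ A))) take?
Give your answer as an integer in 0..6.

B ∧ A = 2 ∧ 1 = 1
B ↔ A = 2 ↔ 1 = 5
(B ∧ A) → (B ↔ A) = 1 → 5 = 6
~((B ∧ A) → (B ↔ A)) = ~6 = 0
~A = ~1 = 5
A ∧ ~A = 1 ∧ 5 = 1
~((B ∧ A) → (B ↔ A)) ↔ (A ∧ ~A) = 0 ↔ 1 = 5
B ↔ A = 2 ↔ 1 = 5
B ↔ A = 2 ↔ 1 = 5
(B ↔ A) ↔ (B ↔ A) = 5 ↔ 5 = 6
B → B = 2 → 2 = 6
~(B → B) = ~6 = 0
((B ↔ A) ↔ (B ↔ A)) ↔ ~(B → B) = 6 ↔ 0 = 0
(~((B ∧ A) → (B ↔ A)) ↔ (A ∧ ~A)) → (((B ↔ A) ↔ (B ↔ A)) ↔ ~(B → B)) = 5 → 0 = 1
~B = ~2 = 4
~B ∧ B = 4 ∧ 2 = 2
A → B = 1 → 2 = 6
A → (A → B) = 1 → 6 = 6
(~B ∧ B) → (A → (A → B)) = 2 → 6 = 6
A ∧ A = 1 ∧ 1 = 1
B ∧ (A ∧ A) = 2 ∧ 1 = 1
A ↔ A = 1 ↔ 1 = 6
~(A ↔ A) = ~6 = 0
~~(A ↔ A) = ~0 = 6
(B ∧ (A ∧ A)) → ~~(A ↔ A) = 1 → 6 = 6
((~B ∧ B) → (A → (A → B))) → ((B ∧ (A ∧ A)) → ~~(A ↔ A)) = 6 → 6 = 6
((~((B ∧ A) → (B ↔ A)) ↔ (A ∧ ~A)) → (((B ↔ A) ↔ (B ↔ A)) ↔ ~(B → B))) ↔ (((~B ∧ B) → (A → (A → B))) → ((B ∧ (A ∧ A)) → ~~(A ↔ A))) = 1 ↔ 6 = 1

1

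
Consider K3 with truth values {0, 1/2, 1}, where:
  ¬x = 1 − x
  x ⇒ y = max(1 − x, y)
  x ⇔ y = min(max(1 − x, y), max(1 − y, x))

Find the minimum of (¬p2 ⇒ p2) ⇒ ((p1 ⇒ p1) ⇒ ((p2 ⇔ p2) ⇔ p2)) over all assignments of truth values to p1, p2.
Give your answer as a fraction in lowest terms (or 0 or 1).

1/2

Take p1 = 0, p2 = 1/2:
¬p2 = ¬1/2 = 1/2
¬p2 ⇒ p2 = 1/2 ⇒ 1/2 = 1/2
p1 ⇒ p1 = 0 ⇒ 0 = 1
p2 ⇔ p2 = 1/2 ⇔ 1/2 = 1/2
(p2 ⇔ p2) ⇔ p2 = 1/2 ⇔ 1/2 = 1/2
(p1 ⇒ p1) ⇒ ((p2 ⇔ p2) ⇔ p2) = 1 ⇒ 1/2 = 1/2
(¬p2 ⇒ p2) ⇒ ((p1 ⇒ p1) ⇒ ((p2 ⇔ p2) ⇔ p2)) = 1/2 ⇒ 1/2 = 1/2
No assignment yields a value below 1/2, so this is the minimum.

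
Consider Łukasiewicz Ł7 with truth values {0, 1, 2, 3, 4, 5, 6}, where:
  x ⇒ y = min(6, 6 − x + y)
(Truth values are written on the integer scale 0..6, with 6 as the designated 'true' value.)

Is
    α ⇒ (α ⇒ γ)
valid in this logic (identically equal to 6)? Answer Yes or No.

Counterexample: take α = 4, γ = 0.
α ⇒ γ = 4 ⇒ 0 = 2
α ⇒ (α ⇒ γ) = 4 ⇒ 2 = 4
This gives 4 ≠ 6.

No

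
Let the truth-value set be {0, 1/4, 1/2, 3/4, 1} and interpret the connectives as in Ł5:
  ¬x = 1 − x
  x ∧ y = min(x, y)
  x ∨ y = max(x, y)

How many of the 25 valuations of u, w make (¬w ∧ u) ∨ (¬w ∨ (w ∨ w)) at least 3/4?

value 1: 10 assignments (counts)
value 3/4: 10 assignments (counts)
value 1/2: 5 assignments
So 20 of the 25 assignments meet the threshold.

20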